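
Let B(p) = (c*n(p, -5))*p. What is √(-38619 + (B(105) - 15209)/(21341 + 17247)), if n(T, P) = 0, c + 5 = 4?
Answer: I*√14376395261107/19294 ≈ 196.52*I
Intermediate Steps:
c = -1 (c = -5 + 4 = -1)
B(p) = 0 (B(p) = (-1*0)*p = 0*p = 0)
√(-38619 + (B(105) - 15209)/(21341 + 17247)) = √(-38619 + (0 - 15209)/(21341 + 17247)) = √(-38619 - 15209/38588) = √(-1490245181/38588) = I*√14376395261107/19294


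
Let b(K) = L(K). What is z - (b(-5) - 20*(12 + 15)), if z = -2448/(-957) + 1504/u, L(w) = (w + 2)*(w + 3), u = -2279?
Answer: 389598422/727001 ≈ 535.90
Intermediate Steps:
L(w) = (2 + w)*(3 + w)
b(K) = 6 + K² + 5*K
z = 1379888/727001 (z = -2448/(-957) + 1504/(-2279) = -2448*(-1/957) + 1504*(-1/2279) = 816/319 - 1504/2279 = 1379888/727001 ≈ 1.8981)
z - (b(-5) - 20*(12 + 15)) = 1379888/727001 - ((6 + (-5)² + 5*(-5)) - 20*(12 + 15)) = 1379888/727001 - ((6 + 25 - 25) - 20*27) = 1379888/727001 - (6 - 540) = 1379888/727001 - 1*(-534) = 1379888/727001 + 534 = 389598422/727001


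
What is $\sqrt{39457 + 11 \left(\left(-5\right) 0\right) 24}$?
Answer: $\sqrt{39457} \approx 198.64$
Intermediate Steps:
$\sqrt{39457 + 11 \left(\left(-5\right) 0\right) 24} = \sqrt{39457 + 11 \cdot 0 \cdot 24} = \sqrt{39457 + 0 \cdot 24} = \sqrt{39457 + 0} = \sqrt{39457}$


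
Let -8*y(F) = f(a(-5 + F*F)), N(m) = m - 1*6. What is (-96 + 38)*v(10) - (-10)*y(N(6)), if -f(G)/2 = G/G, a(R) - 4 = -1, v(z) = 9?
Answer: -1039/2 ≈ -519.50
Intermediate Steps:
N(m) = -6 + m (N(m) = m - 6 = -6 + m)
a(R) = 3 (a(R) = 4 - 1 = 3)
f(G) = -2 (f(G) = -2*G/G = -2*1 = -2)
y(F) = ¼ (y(F) = -⅛*(-2) = ¼)
(-96 + 38)*v(10) - (-10)*y(N(6)) = (-96 + 38)*9 - (-10)/4 = -58*9 - 1*(-5/2) = -522 + 5/2 = -1039/2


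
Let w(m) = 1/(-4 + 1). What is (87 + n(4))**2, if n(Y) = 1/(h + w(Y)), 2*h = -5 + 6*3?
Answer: 10400625/1369 ≈ 7597.2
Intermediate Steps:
h = 13/2 (h = (-5 + 6*3)/2 = (-5 + 18)/2 = (1/2)*13 = 13/2 ≈ 6.5000)
w(m) = -1/3 (w(m) = 1/(-3) = -1/3)
n(Y) = 6/37 (n(Y) = 1/(13/2 - 1/3) = 1/(37/6) = 6/37)
(87 + n(4))**2 = (87 + 6/37)**2 = (3225/37)**2 = 10400625/1369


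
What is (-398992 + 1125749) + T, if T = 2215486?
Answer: 2942243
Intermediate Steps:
(-398992 + 1125749) + T = (-398992 + 1125749) + 2215486 = 726757 + 2215486 = 2942243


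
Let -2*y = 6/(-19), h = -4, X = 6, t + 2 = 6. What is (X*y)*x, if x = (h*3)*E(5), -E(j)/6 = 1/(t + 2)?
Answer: 216/19 ≈ 11.368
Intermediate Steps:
t = 4 (t = -2 + 6 = 4)
E(j) = -1 (E(j) = -6/(4 + 2) = -6/6 = -6*⅙ = -1)
y = 3/19 (y = -3/(-19) = -3*(-1)/19 = -½*(-6/19) = 3/19 ≈ 0.15789)
x = 12 (x = -4*3*(-1) = -12*(-1) = 12)
(X*y)*x = (6*(3/19))*12 = (18/19)*12 = 216/19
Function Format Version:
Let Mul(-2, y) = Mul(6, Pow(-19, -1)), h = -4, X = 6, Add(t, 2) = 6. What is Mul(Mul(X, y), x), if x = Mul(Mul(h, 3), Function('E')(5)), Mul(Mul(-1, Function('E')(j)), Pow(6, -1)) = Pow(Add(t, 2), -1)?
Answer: Rational(216, 19) ≈ 11.368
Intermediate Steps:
t = 4 (t = Add(-2, 6) = 4)
Function('E')(j) = -1 (Function('E')(j) = Mul(-6, Pow(Add(4, 2), -1)) = Mul(-6, Pow(6, -1)) = Mul(-6, Rational(1, 6)) = -1)
y = Rational(3, 19) (y = Mul(Rational(-1, 2), Mul(6, Pow(-19, -1))) = Mul(Rational(-1, 2), Mul(6, Rational(-1, 19))) = Mul(Rational(-1, 2), Rational(-6, 19)) = Rational(3, 19) ≈ 0.15789)
x = 12 (x = Mul(Mul(-4, 3), -1) = Mul(-12, -1) = 12)
Mul(Mul(X, y), x) = Mul(Mul(6, Rational(3, 19)), 12) = Mul(Rational(18, 19), 12) = Rational(216, 19)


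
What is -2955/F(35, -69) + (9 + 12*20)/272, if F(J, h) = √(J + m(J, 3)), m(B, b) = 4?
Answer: 249/272 - 985*√39/13 ≈ -472.26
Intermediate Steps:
F(J, h) = √(4 + J) (F(J, h) = √(J + 4) = √(4 + J))
-2955/F(35, -69) + (9 + 12*20)/272 = -2955/√(4 + 35) + (9 + 12*20)/272 = -2955*√39/39 + (9 + 240)*(1/272) = -985*√39/13 + 249*(1/272) = -985*√39/13 + 249/272 = 249/272 - 985*√39/13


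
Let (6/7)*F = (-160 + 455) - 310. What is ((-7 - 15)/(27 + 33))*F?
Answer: 77/12 ≈ 6.4167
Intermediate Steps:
F = -35/2 (F = 7*((-160 + 455) - 310)/6 = 7*(295 - 310)/6 = (7/6)*(-15) = -35/2 ≈ -17.500)
((-7 - 15)/(27 + 33))*F = ((-7 - 15)/(27 + 33))*(-35/2) = -22/60*(-35/2) = -22*1/60*(-35/2) = -11/30*(-35/2) = 77/12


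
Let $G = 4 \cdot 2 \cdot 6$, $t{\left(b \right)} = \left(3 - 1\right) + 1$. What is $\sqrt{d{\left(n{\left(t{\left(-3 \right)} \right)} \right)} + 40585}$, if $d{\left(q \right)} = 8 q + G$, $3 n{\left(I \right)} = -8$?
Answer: $\frac{59 \sqrt{105}}{3} \approx 201.52$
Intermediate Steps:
$t{\left(b \right)} = 3$ ($t{\left(b \right)} = 2 + 1 = 3$)
$G = 48$ ($G = 4 \cdot 12 = 48$)
$n{\left(I \right)} = - \frac{8}{3}$ ($n{\left(I \right)} = \frac{1}{3} \left(-8\right) = - \frac{8}{3}$)
$d{\left(q \right)} = 48 + 8 q$ ($d{\left(q \right)} = 8 q + 48 = 48 + 8 q$)
$\sqrt{d{\left(n{\left(t{\left(-3 \right)} \right)} \right)} + 40585} = \sqrt{\left(48 + 8 \left(- \frac{8}{3}\right)\right) + 40585} = \sqrt{\left(48 - \frac{64}{3}\right) + 40585} = \sqrt{\frac{80}{3} + 40585} = \sqrt{\frac{121835}{3}} = \frac{59 \sqrt{105}}{3}$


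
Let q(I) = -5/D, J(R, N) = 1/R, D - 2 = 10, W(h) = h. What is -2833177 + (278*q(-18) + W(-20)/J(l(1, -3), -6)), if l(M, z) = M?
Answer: -16999877/6 ≈ -2.8333e+6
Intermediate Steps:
D = 12 (D = 2 + 10 = 12)
q(I) = -5/12
-2833177 + (278*q(-18) + W(-20)/J(l(1, -3), -6)) = -2833177 + (278*(-5/12) - 20/(1/1)) = -2833177 + (-695/6 - 20/1) = -2833177 + (-695/6 - 20*1) = -2833177 + (-695/6 - 20) = -2833177 - 815/6 = -16999877/6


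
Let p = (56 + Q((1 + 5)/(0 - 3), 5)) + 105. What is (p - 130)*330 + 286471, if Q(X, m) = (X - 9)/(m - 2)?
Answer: 295491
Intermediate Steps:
Q(X, m) = (-9 + X)/(-2 + m)
p = 472/3 (p = (56 + (-9 + (1 + 5)/(0 - 3))/(-2 + 5)) + 105 = (56 + (-9 + 6/(-3))/3) + 105 = (56 + (-9 + 6*(-⅓))/3) + 105 = (56 + (-9 - 2)/3) + 105 = (56 + (⅓)*(-11)) + 105 = (56 - 11/3) + 105 = 157/3 + 105 = 472/3 ≈ 157.33)
(p - 130)*330 + 286471 = (472/3 - 130)*330 + 286471 = (82/3)*330 + 286471 = 9020 + 286471 = 295491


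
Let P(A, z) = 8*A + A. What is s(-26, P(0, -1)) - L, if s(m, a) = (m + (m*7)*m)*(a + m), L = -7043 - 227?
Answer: -115086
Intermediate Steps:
L = -7270
P(A, z) = 9*A
s(m, a) = (a + m)*(m + 7*m**2) (s(m, a) = (m + (7*m)*m)*(a + m) = (m + 7*m**2)*(a + m) = (a + m)*(m + 7*m**2))
s(-26, P(0, -1)) - L = -26*(9*0 - 26 + 7*(-26)**2 + 7*(9*0)*(-26)) - 1*(-7270) = -26*(0 - 26 + 7*676 + 7*0*(-26)) + 7270 = -26*(0 - 26 + 4732 + 0) + 7270 = -26*4706 + 7270 = -122356 + 7270 = -115086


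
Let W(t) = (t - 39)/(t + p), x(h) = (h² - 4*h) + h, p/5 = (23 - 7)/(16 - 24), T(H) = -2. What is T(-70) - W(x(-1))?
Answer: -47/6 ≈ -7.8333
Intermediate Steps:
p = -10 (p = 5*((23 - 7)/(16 - 24)) = 5*(16/(-8)) = 5*(16*(-⅛)) = 5*(-2) = -10)
x(h) = h² - 3*h
W(t) = (-39 + t)/(-10 + t) (W(t) = (t - 39)/(t - 10) = (-39 + t)/(-10 + t))
T(-70) - W(x(-1)) = -2 - (-39 - (-3 - 1))/(-10 - (-3 - 1)) = -2 - (-39 - 1*(-4))/(-10 - 1*(-4)) = -2 - (-39 + 4)/(-10 + 4) = -2 - (-35)/(-6) = -2 - (-1)*(-35)/6 = -2 - 1*35/6 = -2 - 35/6 = -47/6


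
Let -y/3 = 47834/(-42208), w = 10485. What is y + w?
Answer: 221347191/21104 ≈ 10488.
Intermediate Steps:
y = 71751/21104 (y = -143502/(-42208) = -143502*(-1)/42208 = -3*(-23917/21104) = 71751/21104 ≈ 3.3999)
y + w = 71751/21104 + 10485 = 221347191/21104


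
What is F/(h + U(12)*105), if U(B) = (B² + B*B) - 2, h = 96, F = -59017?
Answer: -59017/30126 ≈ -1.9590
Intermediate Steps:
U(B) = -2 + 2*B² (U(B) = (B² + B²) - 2 = 2*B² - 2 = -2 + 2*B²)
F/(h + U(12)*105) = -59017/(96 + (-2 + 2*12²)*105) = -59017/(96 + (-2 + 2*144)*105) = -59017/(96 + (-2 + 288)*105) = -59017/(96 + 286*105) = -59017/(96 + 30030) = -59017/30126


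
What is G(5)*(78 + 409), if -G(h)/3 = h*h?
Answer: -36525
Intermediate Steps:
G(h) = -3*h² (G(h) = -3*h*h = -3*h²)
G(5)*(78 + 409) = (-3*5²)*(78 + 409) = -3*25*487 = -75*487 = -36525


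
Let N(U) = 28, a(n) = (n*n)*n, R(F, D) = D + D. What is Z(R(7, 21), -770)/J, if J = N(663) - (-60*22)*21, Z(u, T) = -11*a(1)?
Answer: -11/27748 ≈ -0.00039642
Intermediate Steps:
R(F, D) = 2*D
a(n) = n³ (a(n) = n²*n = n³)
Z(u, T) = -11 (Z(u, T) = -11*1³ = -11*1 = -11)
J = 27748 (J = 28 - (-60*22)*21 = 28 - (-1320)*21 = 28 - 1*(-27720) = 28 + 27720 = 27748)
Z(R(7, 21), -770)/J = -11/27748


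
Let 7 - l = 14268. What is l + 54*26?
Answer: -12857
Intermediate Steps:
l = -14261 (l = 7 - 1*14268 = 7 - 14268 = -14261)
l + 54*26 = -14261 + 54*26 = -14261 + 1404 = -12857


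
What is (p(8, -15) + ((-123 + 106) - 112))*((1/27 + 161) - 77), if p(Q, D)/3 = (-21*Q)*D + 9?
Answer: 5640734/9 ≈ 6.2675e+5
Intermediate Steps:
p(Q, D) = 27 - 63*D*Q (p(Q, D) = 3*((-21*Q)*D + 9) = 3*(-21*D*Q + 9) = 3*(9 - 21*D*Q) = 27 - 63*D*Q)
(p(8, -15) + ((-123 + 106) - 112))*((1/27 + 161) - 77) = ((27 - 63*(-15)*8) + ((-123 + 106) - 112))*((1/27 + 161) - 77) = ((27 + 7560) + (-17 - 112))*((1/27 + 161) - 77) = (7587 - 129)*(4348/27 - 77) = 7458*(2269/27) = 5640734/9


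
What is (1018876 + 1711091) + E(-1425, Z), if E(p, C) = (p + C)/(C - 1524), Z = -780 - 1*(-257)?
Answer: 5588244397/2047 ≈ 2.7300e+6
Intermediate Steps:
Z = -523 (Z = -780 + 257 = -523)
E(p, C) = (C + p)/(-1524 + C)
(1018876 + 1711091) + E(-1425, Z) = (1018876 + 1711091) + (-523 - 1425)/(-1524 - 523) = 2729967 - 1948/(-2047) = 2729967 - 1/2047*(-1948) = 2729967 + 1948/2047 = 5588244397/2047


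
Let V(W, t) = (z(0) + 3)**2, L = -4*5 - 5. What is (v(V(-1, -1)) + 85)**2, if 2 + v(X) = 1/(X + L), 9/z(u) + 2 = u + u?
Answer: 56987401/8281 ≈ 6881.7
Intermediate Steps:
z(u) = 9/(-2 + 2*u) (z(u) = 9/(-2 + (u + u)) = 9/(-2 + 2*u))
L = -25 (L = -20 - 5 = -25)
V(W, t) = 9/4 (V(W, t) = (9/(2*(-1 + 0)) + 3)**2 = ((9/2)/(-1) + 3)**2 = ((9/2)*(-1) + 3)**2 = (-9/2 + 3)**2 = (-3/2)**2 = 9/4)
v(X) = -2 + 1/(-25 + X) (v(X) = -2 + 1/(X - 25) = -2 + 1/(-25 + X))
(v(V(-1, -1)) + 85)**2 = ((51 - 2*9/4)/(-25 + 9/4) + 85)**2 = ((51 - 9/2)/(-91/4) + 85)**2 = (-4/91*93/2 + 85)**2 = (-186/91 + 85)**2 = (7549/91)**2 = 56987401/8281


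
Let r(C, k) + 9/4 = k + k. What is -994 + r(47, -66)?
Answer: -4513/4 ≈ -1128.3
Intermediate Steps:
r(C, k) = -9/4 + 2*k (r(C, k) = -9/4 + (k + k) = -9/4 + 2*k)
-994 + r(47, -66) = -994 + (-9/4 + 2*(-66)) = -994 + (-9/4 - 132) = -994 - 537/4 = -4513/4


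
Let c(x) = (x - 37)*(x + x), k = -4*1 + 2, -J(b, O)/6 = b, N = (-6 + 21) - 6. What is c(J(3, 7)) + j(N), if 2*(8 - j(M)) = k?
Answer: 1989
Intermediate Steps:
N = 9 (N = 15 - 6 = 9)
J(b, O) = -6*b
k = -2 (k = -4 + 2 = -2)
j(M) = 9 (j(M) = 8 - ½*(-2) = 8 + 1 = 9)
c(x) = 2*x*(-37 + x) (c(x) = (-37 + x)*(2*x) = 2*x*(-37 + x))
c(J(3, 7)) + j(N) = 2*(-6*3)*(-37 - 6*3) + 9 = 2*(-18)*(-37 - 18) + 9 = 2*(-18)*(-55) + 9 = 1980 + 9 = 1989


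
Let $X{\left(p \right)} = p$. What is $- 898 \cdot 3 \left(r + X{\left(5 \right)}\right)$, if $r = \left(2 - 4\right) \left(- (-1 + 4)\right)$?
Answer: $-29634$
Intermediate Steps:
$r = 6$ ($r = - 2 \left(\left(-1\right) 3\right) = \left(-2\right) \left(-3\right) = 6$)
$- 898 \cdot 3 \left(r + X{\left(5 \right)}\right) = - 898 \cdot 3 \left(6 + 5\right) = - 898 \cdot 3 \cdot 11 = \left(-898\right) 33 = -29634$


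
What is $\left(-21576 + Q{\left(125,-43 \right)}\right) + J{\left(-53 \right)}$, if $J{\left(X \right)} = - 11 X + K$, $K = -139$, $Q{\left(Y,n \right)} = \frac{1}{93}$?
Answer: $- \frac{1965275}{93} \approx -21132.0$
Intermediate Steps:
$Q{\left(Y,n \right)} = \frac{1}{93}$
$J{\left(X \right)} = -139 - 11 X$ ($J{\left(X \right)} = - 11 X - 139 = -139 - 11 X$)
$\left(-21576 + Q{\left(125,-43 \right)}\right) + J{\left(-53 \right)} = \left(-21576 + \frac{1}{93}\right) - -444 = - \frac{2006567}{93} + \left(-139 + 583\right) = - \frac{2006567}{93} + 444 = - \frac{1965275}{93}$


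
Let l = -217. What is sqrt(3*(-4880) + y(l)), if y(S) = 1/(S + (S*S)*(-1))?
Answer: I*sqrt(32762235838346)/47306 ≈ 121.0*I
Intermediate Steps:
y(S) = 1/(S - S**2) (y(S) = 1/(S + S**2*(-1)) = 1/(S - S**2))
sqrt(3*(-4880) + y(l)) = sqrt(3*(-4880) - 1/(-217*(-1 - 217))) = sqrt(-14640 - 1*(-1/217)/(-218)) = sqrt(-14640 - 1*(-1/217)*(-1/218)) = sqrt(-14640 - 1/47306) = sqrt(-692559841/47306) = I*sqrt(32762235838346)/47306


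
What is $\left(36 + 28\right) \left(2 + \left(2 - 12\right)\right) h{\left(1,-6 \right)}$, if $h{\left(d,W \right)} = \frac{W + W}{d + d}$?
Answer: $3072$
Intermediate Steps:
$h{\left(d,W \right)} = \frac{W}{d}$ ($h{\left(d,W \right)} = \frac{2 W}{2 d} = 2 W \frac{1}{2 d} = \frac{W}{d}$)
$\left(36 + 28\right) \left(2 + \left(2 - 12\right)\right) h{\left(1,-6 \right)} = \left(36 + 28\right) \left(2 + \left(2 - 12\right)\right) \left(- \frac{6}{1}\right) = 64 \left(2 + \left(2 - 12\right)\right) \left(\left(-6\right) 1\right) = 64 \left(2 - 10\right) \left(-6\right) = 64 \left(-8\right) \left(-6\right) = \left(-512\right) \left(-6\right) = 3072$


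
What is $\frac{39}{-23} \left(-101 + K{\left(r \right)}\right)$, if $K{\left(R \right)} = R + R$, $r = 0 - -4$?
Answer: $\frac{3627}{23} \approx 157.7$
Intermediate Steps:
$r = 4$ ($r = 0 + 4 = 4$)
$K{\left(R \right)} = 2 R$
$\frac{39}{-23} \left(-101 + K{\left(r \right)}\right) = \frac{39}{-23} \left(-101 + 2 \cdot 4\right) = 39 \left(- \frac{1}{23}\right) \left(-101 + 8\right) = \left(- \frac{39}{23}\right) \left(-93\right) = \frac{3627}{23}$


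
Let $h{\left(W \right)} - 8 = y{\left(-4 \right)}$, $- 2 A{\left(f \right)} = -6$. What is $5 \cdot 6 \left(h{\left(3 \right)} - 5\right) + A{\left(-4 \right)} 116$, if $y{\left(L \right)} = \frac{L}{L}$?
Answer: $468$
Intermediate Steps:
$A{\left(f \right)} = 3$ ($A{\left(f \right)} = \left(- \frac{1}{2}\right) \left(-6\right) = 3$)
$y{\left(L \right)} = 1$
$h{\left(W \right)} = 9$ ($h{\left(W \right)} = 8 + 1 = 9$)
$5 \cdot 6 \left(h{\left(3 \right)} - 5\right) + A{\left(-4 \right)} 116 = 5 \cdot 6 \left(9 - 5\right) + 3 \cdot 116 = 30 \cdot 4 + 348 = 120 + 348 = 468$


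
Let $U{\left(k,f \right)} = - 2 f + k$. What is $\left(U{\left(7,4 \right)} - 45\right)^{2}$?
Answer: $2116$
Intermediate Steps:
$U{\left(k,f \right)} = k - 2 f$
$\left(U{\left(7,4 \right)} - 45\right)^{2} = \left(\left(7 - 8\right) - 45\right)^{2} = \left(-1 - 45\right)^{2} = \left(-46\right)^{2} = 2116$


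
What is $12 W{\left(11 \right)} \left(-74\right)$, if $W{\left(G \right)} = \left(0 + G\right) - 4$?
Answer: $-6216$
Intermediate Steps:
$W{\left(G \right)} = -4 + G$ ($W{\left(G \right)} = G - 4 = -4 + G$)
$12 W{\left(11 \right)} \left(-74\right) = 12 \left(-4 + 11\right) \left(-74\right) = 12 \cdot 7 \left(-74\right) = 84 \left(-74\right) = -6216$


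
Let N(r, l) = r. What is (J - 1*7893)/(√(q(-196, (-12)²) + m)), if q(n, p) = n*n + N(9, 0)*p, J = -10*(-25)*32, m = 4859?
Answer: 107*√44571/44571 ≈ 0.50682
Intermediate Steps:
J = 8000 (J = 250*32 = 8000)
q(n, p) = n² + 9*p (q(n, p) = n*n + 9*p = n² + 9*p)
(J - 1*7893)/(√(q(-196, (-12)²) + m)) = (8000 - 1*7893)/(√(((-196)² + 9*(-12)²) + 4859)) = (8000 - 7893)/(√((38416 + 9*144) + 4859)) = 107/(√((38416 + 1296) + 4859)) = 107/(√(39712 + 4859)) = 107/(√44571) = 107*(√44571/44571) = 107*√44571/44571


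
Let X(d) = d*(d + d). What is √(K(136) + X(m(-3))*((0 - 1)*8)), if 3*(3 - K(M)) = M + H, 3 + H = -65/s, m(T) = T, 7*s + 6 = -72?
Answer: I*√6742/6 ≈ 13.685*I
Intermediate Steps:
s = -78/7 (s = -6/7 + (⅐)*(-72) = -6/7 - 72/7 = -78/7 ≈ -11.143)
X(d) = 2*d² (X(d) = d*(2*d) = 2*d²)
H = 17/6 (H = -3 - 65/(-78/7) = -3 - 65*(-7/78) = -3 + 35/6 = 17/6 ≈ 2.8333)
K(M) = 37/18 - M/3 (K(M) = 3 - (M + 17/6)/3 = 3 - (17/6 + M)/3 = 3 + (-17/18 - M/3) = 37/18 - M/3)
√(K(136) + X(m(-3))*((0 - 1)*8)) = √((37/18 - ⅓*136) + (2*(-3)²)*((0 - 1)*8)) = √((37/18 - 136/3) + (2*9)*(-1*8)) = √(-779/18 + 18*(-8)) = √(-779/18 - 144) = √(-3371/18) = I*√6742/6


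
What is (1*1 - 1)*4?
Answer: 0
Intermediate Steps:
(1*1 - 1)*4 = (1 - 1)*4 = 0*4 = 0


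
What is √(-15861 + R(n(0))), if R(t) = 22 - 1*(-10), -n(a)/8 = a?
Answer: I*√15829 ≈ 125.81*I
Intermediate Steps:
n(a) = -8*a
R(t) = 32 (R(t) = 22 + 10 = 32)
√(-15861 + R(n(0))) = √(-15861 + 32) = √(-15829) = I*√15829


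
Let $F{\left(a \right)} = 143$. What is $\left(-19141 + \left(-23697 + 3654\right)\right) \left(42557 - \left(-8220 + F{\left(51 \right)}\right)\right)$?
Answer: $-1984042656$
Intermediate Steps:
$\left(-19141 + \left(-23697 + 3654\right)\right) \left(42557 - \left(-8220 + F{\left(51 \right)}\right)\right) = \left(-19141 + \left(-23697 + 3654\right)\right) \left(42557 + \left(8220 - 143\right)\right) = \left(-19141 - 20043\right) \left(42557 + \left(8220 - 143\right)\right) = - 39184 \left(42557 + 8077\right) = \left(-39184\right) 50634 = -1984042656$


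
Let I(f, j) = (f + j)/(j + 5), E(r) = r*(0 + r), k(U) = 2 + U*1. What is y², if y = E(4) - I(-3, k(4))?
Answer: 29929/121 ≈ 247.35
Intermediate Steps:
k(U) = 2 + U
E(r) = r² (E(r) = r*r = r²)
I(f, j) = (f + j)/(5 + j)
y = 173/11 (y = 4² - (-3 + (2 + 4))/(5 + (2 + 4)) = 16 - (-3 + 6)/(5 + 6) = 16 - 3/11 = 173/11 ≈ 15.727)
y² = (173/11)² = 29929/121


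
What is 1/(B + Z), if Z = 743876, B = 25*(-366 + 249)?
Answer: 1/740951 ≈ 1.3496e-6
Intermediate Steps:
B = -2925 (B = 25*(-117) = -2925)
1/(B + Z) = 1/(-2925 + 743876) = 1/740951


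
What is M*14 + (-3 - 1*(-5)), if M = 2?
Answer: 30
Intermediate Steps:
M*14 + (-3 - 1*(-5)) = 2*14 + (-3 - 1*(-5)) = 28 + (-3 + 5) = 28 + 2 = 30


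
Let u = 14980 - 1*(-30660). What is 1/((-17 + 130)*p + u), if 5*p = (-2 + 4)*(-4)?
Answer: 5/227296 ≈ 2.1998e-5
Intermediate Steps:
u = 45640 (u = 14980 + 30660 = 45640)
p = -8/5 (p = ((-2 + 4)*(-4))/5 = (2*(-4))/5 = (⅕)*(-8) = -8/5 ≈ -1.6000)
1/((-17 + 130)*p + u) = 1/((-17 + 130)*(-8/5) + 45640) = 1/(113*(-8/5) + 45640) = 1/(-904/5 + 45640) = 1/(227296/5) = 5/227296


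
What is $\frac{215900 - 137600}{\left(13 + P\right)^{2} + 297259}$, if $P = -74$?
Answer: $\frac{3915}{15049} \approx 0.26015$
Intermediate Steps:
$\frac{215900 - 137600}{\left(13 + P\right)^{2} + 297259} = \frac{215900 - 137600}{\left(13 - 74\right)^{2} + 297259} = \frac{78300}{\left(-61\right)^{2} + 297259} = \frac{78300}{3721 + 297259} = \frac{78300}{300980} = 78300 \cdot \frac{1}{300980} = \frac{3915}{15049}$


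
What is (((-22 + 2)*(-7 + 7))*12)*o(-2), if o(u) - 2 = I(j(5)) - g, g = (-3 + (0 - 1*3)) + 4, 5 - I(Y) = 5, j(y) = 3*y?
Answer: 0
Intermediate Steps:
I(Y) = 0 (I(Y) = 5 - 1*5 = 5 - 5 = 0)
g = -2 (g = (-3 + (0 - 3)) + 4 = (-3 - 3) + 4 = -6 + 4 = -2)
o(u) = 4 (o(u) = 2 + (0 - 1*(-2)) = 2 + (0 + 2) = 2 + 2 = 4)
(((-22 + 2)*(-7 + 7))*12)*o(-2) = (((-22 + 2)*(-7 + 7))*12)*4 = (-20*0*12)*4 = (0*12)*4 = 0*4 = 0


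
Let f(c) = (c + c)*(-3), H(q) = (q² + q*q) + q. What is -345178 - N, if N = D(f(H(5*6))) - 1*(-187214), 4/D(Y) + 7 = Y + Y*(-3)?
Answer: -11687601580/21953 ≈ -5.3239e+5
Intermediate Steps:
H(q) = q + 2*q² (H(q) = (q² + q²) + q = 2*q² + q = q + 2*q²)
f(c) = -6*c (f(c) = (2*c)*(-3) = -6*c)
D(Y) = 4/(-7 - 2*Y) (D(Y) = 4/(-7 + (Y + Y*(-3))) = 4/(-7 + (Y - 3*Y)) = 4/(-7 - 2*Y))
N = 4109908946/21953 (N = -4/(7 + 2*(-6*5*6*(1 + 2*(5*6)))) - 1*(-187214) = -4/(7 + 2*(-180*(1 + 2*30))) + 187214 = -4/(7 + 2*(-180*(1 + 60))) + 187214 = -4/(7 + 2*(-180*61)) + 187214 = -4/(7 + 2*(-6*1830)) + 187214 = -4/(7 + 2*(-10980)) + 187214 = -4/(7 - 21960) + 187214 = -4/(-21953) + 187214 = -4*(-1/21953) + 187214 = 4/21953 + 187214 = 4109908946/21953 ≈ 1.8721e+5)
-345178 - N = -345178 - 1*4109908946/21953 = -345178 - 4109908946/21953 = -11687601580/21953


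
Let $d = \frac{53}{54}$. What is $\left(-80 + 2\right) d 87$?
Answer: $- \frac{19981}{3} \approx -6660.3$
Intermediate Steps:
$d = \frac{53}{54}$ ($d = 53 \cdot \frac{1}{54} = \frac{53}{54} \approx 0.98148$)
$\left(-80 + 2\right) d 87 = \left(-80 + 2\right) \frac{53}{54} \cdot 87 = \left(-78\right) \frac{53}{54} \cdot 87 = \left(- \frac{689}{9}\right) 87 = - \frac{19981}{3}$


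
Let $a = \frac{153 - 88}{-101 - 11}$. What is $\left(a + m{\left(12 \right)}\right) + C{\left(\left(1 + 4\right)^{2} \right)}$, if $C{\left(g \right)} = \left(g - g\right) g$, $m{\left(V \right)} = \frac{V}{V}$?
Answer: $\frac{47}{112} \approx 0.41964$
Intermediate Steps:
$m{\left(V \right)} = 1$
$a = - \frac{65}{112}$ ($a = \frac{65}{-112} = 65 \left(- \frac{1}{112}\right) = - \frac{65}{112} \approx -0.58036$)
$C{\left(g \right)} = 0$ ($C{\left(g \right)} = 0 g = 0$)
$\left(a + m{\left(12 \right)}\right) + C{\left(\left(1 + 4\right)^{2} \right)} = \left(- \frac{65}{112} + 1\right) + 0 = \frac{47}{112} + 0 = \frac{47}{112}$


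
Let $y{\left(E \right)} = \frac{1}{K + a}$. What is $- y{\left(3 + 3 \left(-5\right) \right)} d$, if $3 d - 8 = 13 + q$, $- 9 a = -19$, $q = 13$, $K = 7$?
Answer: $- \frac{51}{41} \approx -1.2439$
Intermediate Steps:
$a = \frac{19}{9}$ ($a = \left(- \frac{1}{9}\right) \left(-19\right) = \frac{19}{9} \approx 2.1111$)
$y{\left(E \right)} = \frac{9}{82}$ ($y{\left(E \right)} = \frac{1}{7 + \frac{19}{9}} = \frac{1}{\frac{82}{9}} = \frac{9}{82}$)
$d = \frac{34}{3}$ ($d = \frac{8}{3} + \frac{13 + 13}{3} = \frac{8}{3} + \frac{1}{3} \cdot 26 = \frac{8}{3} + \frac{26}{3} = \frac{34}{3} \approx 11.333$)
$- y{\left(3 + 3 \left(-5\right) \right)} d = - \frac{9 \cdot 34}{82 \cdot 3} = \left(-1\right) \frac{51}{41} = - \frac{51}{41}$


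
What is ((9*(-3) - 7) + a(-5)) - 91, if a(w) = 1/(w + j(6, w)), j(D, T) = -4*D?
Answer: -3626/29 ≈ -125.03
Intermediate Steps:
a(w) = 1/(-24 + w) (a(w) = 1/(w - 4*6) = 1/(w - 24) = 1/(-24 + w))
((9*(-3) - 7) + a(-5)) - 91 = ((9*(-3) - 7) + 1/(-24 - 5)) - 91 = ((-27 - 7) + 1/(-29)) - 91 = (-34 - 1/29) - 91 = -987/29 - 91 = -3626/29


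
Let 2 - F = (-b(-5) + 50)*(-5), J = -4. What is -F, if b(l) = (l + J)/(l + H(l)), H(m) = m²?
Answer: -1017/4 ≈ -254.25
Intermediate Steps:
b(l) = (-4 + l)/(l + l²) (b(l) = (l - 4)/(l + l²) = (-4 + l)/(l + l²))
F = 1017/4 (F = 2 - (-(-4 - 5)/((-5)*(1 - 5)) + 50)*(-5) = 2 - (-(-1)*(-9)/(5*(-4)) + 50)*(-5) = 2 - (-(-1)*(-1)*(-9)/(5*4) + 50)*(-5) = 2 - (-1*(-9/20) + 50)*(-5) = 2 - (9/20 + 50)*(-5) = 2 - 1009*(-5)/20 = 2 - 1*(-1009/4) = 2 + 1009/4 = 1017/4 ≈ 254.25)
-F = -1*1017/4 = -1017/4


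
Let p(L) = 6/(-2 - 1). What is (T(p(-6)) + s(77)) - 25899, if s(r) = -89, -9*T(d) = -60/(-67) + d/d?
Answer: -15670891/603 ≈ -25988.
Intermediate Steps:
p(L) = -2 (p(L) = 6/(-3) = 6*(-1/3) = -2)
T(d) = -127/603 (T(d) = -(-60/(-67) + d/d)/9 = -(-60*(-1/67) + 1)/9 = -(60/67 + 1)/9 = -1/9*127/67 = -127/603)
(T(p(-6)) + s(77)) - 25899 = (-127/603 - 89) - 25899 = -53794/603 - 25899 = -15670891/603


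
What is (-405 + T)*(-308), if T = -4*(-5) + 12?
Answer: 114884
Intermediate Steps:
T = 32 (T = 20 + 12 = 32)
(-405 + T)*(-308) = (-405 + 32)*(-308) = -373*(-308) = 114884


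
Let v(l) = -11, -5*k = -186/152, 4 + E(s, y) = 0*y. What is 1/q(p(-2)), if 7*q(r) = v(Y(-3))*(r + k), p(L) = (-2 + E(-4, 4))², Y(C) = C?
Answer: -2660/151503 ≈ -0.017557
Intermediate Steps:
E(s, y) = -4 (E(s, y) = -4 + 0*y = -4 + 0 = -4)
p(L) = 36 (p(L) = (-2 - 4)² = (-6)² = 36)
k = 93/380 (k = -(-186)/(5*152) = -⅕*(-93/76) = 93/380 ≈ 0.24474)
q(r) = -1023/2660 - 11*r/7 (q(r) = (-11*(r + 93/380))/7 = (-11*(93/380 + r))/7 = (-1023/380 - 11*r)/7 = -1023/2660 - 11*r/7)
1/q(p(-2)) = 1/(-1023/2660 - 11/7*36) = 1/(-1023/2660 - 396/7) = 1/(-151503/2660) = -2660/151503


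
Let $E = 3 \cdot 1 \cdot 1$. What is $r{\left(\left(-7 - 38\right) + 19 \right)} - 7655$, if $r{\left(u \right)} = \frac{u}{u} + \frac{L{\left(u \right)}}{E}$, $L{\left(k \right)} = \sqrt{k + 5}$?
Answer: $-7654 + \frac{i \sqrt{21}}{3} \approx -7654.0 + 1.5275 i$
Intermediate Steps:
$L{\left(k \right)} = \sqrt{5 + k}$
$E = 3$ ($E = 3 \cdot 1 = 3$)
$r{\left(u \right)} = 1 + \frac{\sqrt{5 + u}}{3}$ ($r{\left(u \right)} = \frac{u}{u} + \frac{\sqrt{5 + u}}{3} = 1 + \sqrt{5 + u} \frac{1}{3} = 1 + \frac{\sqrt{5 + u}}{3}$)
$r{\left(\left(-7 - 38\right) + 19 \right)} - 7655 = \left(1 + \frac{\sqrt{5 + \left(\left(-7 - 38\right) + 19\right)}}{3}\right) - 7655 = \left(1 + \frac{\sqrt{5 + \left(-45 + 19\right)}}{3}\right) - 7655 = \left(1 + \frac{\sqrt{5 - 26}}{3}\right) - 7655 = \left(1 + \frac{\sqrt{-21}}{3}\right) - 7655 = \left(1 + \frac{i \sqrt{21}}{3}\right) - 7655 = -7654 + \frac{i \sqrt{21}}{3}$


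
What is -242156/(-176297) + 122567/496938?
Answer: 6171509249/3809072982 ≈ 1.6202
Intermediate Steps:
-242156/(-176297) + 122567/496938 = -242156*(-1/176297) + 122567*(1/496938) = 242156/176297 + 5329/21606 = 6171509249/3809072982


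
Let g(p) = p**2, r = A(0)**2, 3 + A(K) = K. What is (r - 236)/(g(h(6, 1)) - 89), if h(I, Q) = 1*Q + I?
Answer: 227/40 ≈ 5.6750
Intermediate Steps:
A(K) = -3 + K
h(I, Q) = I + Q (h(I, Q) = Q + I = I + Q)
r = 9 (r = (-3 + 0)**2 = (-3)**2 = 9)
(r - 236)/(g(h(6, 1)) - 89) = (9 - 236)/((6 + 1)**2 - 89) = -227/(7**2 - 89) = -227/(49 - 89) = -227/(-40) = -227*(-1/40) = 227/40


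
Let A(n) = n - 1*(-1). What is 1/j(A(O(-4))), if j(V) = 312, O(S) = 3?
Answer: 1/312 ≈ 0.0032051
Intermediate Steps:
A(n) = 1 + n (A(n) = n + 1 = 1 + n)
1/j(A(O(-4))) = 1/312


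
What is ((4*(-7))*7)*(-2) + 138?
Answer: 530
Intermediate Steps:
((4*(-7))*7)*(-2) + 138 = -28*7*(-2) + 138 = -196*(-2) + 138 = 392 + 138 = 530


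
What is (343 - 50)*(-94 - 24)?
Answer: -34574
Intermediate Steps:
(343 - 50)*(-94 - 24) = 293*(-118) = -34574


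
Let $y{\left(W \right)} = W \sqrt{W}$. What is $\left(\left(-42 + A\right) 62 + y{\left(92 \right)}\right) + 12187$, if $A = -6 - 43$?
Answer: $6545 + 184 \sqrt{23} \approx 7427.4$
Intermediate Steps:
$A = -49$ ($A = -6 - 43 = -49$)
$y{\left(W \right)} = W^{\frac{3}{2}}$
$\left(\left(-42 + A\right) 62 + y{\left(92 \right)}\right) + 12187 = \left(\left(-42 - 49\right) 62 + 92^{\frac{3}{2}}\right) + 12187 = \left(\left(-91\right) 62 + 184 \sqrt{23}\right) + 12187 = \left(-5642 + 184 \sqrt{23}\right) + 12187 = 6545 + 184 \sqrt{23}$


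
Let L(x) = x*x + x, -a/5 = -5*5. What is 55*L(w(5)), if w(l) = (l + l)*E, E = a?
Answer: 86006250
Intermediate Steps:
a = 125 (a = -(-25)*5 = -5*(-25) = 125)
E = 125
w(l) = 250*l (w(l) = (l + l)*125 = (2*l)*125 = 250*l)
L(x) = x + x² (L(x) = x² + x = x + x²)
55*L(w(5)) = 55*((250*5)*(1 + 250*5)) = 55*(1250*(1 + 1250)) = 55*(1250*1251) = 55*1563750 = 86006250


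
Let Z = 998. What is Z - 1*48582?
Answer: -47584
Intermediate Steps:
Z - 1*48582 = 998 - 1*48582 = 998 - 48582 = -47584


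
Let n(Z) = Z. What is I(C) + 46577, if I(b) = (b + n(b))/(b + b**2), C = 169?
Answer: 3959046/85 ≈ 46577.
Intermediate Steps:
I(b) = 2*b/(b + b**2) (I(b) = (b + b)/(b + b**2) = (2*b)/(b + b**2) = 2*b/(b + b**2))
I(C) + 46577 = 2/(1 + 169) + 46577 = 2/170 + 46577 = 2*(1/170) + 46577 = 1/85 + 46577 = 3959046/85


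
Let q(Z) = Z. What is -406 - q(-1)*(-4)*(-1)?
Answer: -402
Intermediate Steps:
-406 - q(-1)*(-4)*(-1) = -406 - (-1*(-4))*(-1) = -406 - 4*(-1) = -406 - 1*(-4) = -406 + 4 = -402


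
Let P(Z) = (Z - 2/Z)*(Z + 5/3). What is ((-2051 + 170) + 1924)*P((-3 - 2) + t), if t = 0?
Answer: 1978/3 ≈ 659.33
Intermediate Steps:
P(Z) = (5/3 + Z)*(Z - 2/Z) (P(Z) = (Z - 2/Z)*(Z + 5*(1/3)) = (Z - 2/Z)*(Z + 5/3) = (Z - 2/Z)*(5/3 + Z) = (5/3 + Z)*(Z - 2/Z))
((-2051 + 170) + 1924)*P((-3 - 2) + t) = ((-2051 + 170) + 1924)*(-2 + ((-3 - 2) + 0)**2 - 10/(3*((-3 - 2) + 0)) + 5*((-3 - 2) + 0)/3) = (-1881 + 1924)*(-2 + (-5 + 0)**2 - 10/(3*(-5 + 0)) + 5*(-5 + 0)/3) = 43*(-2 + (-5)**2 - 10/3/(-5) + (5/3)*(-5)) = 43*(-2 + 25 - 10/3*(-1/5) - 25/3) = 43*(-2 + 25 + 2/3 - 25/3) = 43*(46/3) = 1978/3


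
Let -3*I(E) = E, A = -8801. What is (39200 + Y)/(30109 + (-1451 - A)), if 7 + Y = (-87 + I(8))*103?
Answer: 89872/112377 ≈ 0.79974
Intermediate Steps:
I(E) = -E/3
Y = -27728/3 (Y = -7 + (-87 - ⅓*8)*103 = -7 + (-87 - 8/3)*103 = -7 - 269/3*103 = -7 - 27707/3 = -27728/3 ≈ -9242.7)
(39200 + Y)/(30109 + (-1451 - A)) = (39200 - 27728/3)/(30109 + (-1451 - 1*(-8801))) = 89872/(3*(30109 + (-1451 + 8801))) = 89872/(3*(30109 + 7350)) = (89872/3)/37459 = (89872/3)*(1/37459) = 89872/112377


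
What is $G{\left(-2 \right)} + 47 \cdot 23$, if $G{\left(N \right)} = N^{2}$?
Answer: $1085$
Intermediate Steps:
$G{\left(-2 \right)} + 47 \cdot 23 = \left(-2\right)^{2} + 47 \cdot 23 = 4 + 1081 = 1085$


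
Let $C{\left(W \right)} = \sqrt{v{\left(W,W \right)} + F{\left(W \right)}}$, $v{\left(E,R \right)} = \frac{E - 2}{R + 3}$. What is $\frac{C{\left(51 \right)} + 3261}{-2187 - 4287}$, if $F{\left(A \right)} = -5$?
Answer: $- \frac{1087}{2158} - \frac{i \sqrt{1326}}{116532} \approx -0.50371 - 0.00031248 i$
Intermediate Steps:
$v{\left(E,R \right)} = \frac{-2 + E}{3 + R}$
$C{\left(W \right)} = \sqrt{-5 + \frac{-2 + W}{3 + W}}$ ($C{\left(W \right)} = \sqrt{\frac{-2 + W}{3 + W} - 5} = \sqrt{-5 + \frac{-2 + W}{3 + W}}$)
$\frac{C{\left(51 \right)} + 3261}{-2187 - 4287} = \frac{\sqrt{\frac{-17 - 204}{3 + 51}} + 3261}{-2187 - 4287} = \frac{\sqrt{\frac{-17 - 204}{54}} + 3261}{-6474} = \left(\sqrt{\frac{1}{54} \left(-221\right)} + 3261\right) \left(- \frac{1}{6474}\right) = \left(\sqrt{- \frac{221}{54}} + 3261\right) \left(- \frac{1}{6474}\right) = \left(\frac{i \sqrt{1326}}{18} + 3261\right) \left(- \frac{1}{6474}\right) = \left(3261 + \frac{i \sqrt{1326}}{18}\right) \left(- \frac{1}{6474}\right) = - \frac{1087}{2158} - \frac{i \sqrt{1326}}{116532}$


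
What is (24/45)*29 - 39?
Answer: -353/15 ≈ -23.533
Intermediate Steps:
(24/45)*29 - 39 = (24*(1/45))*29 - 39 = (8/15)*29 - 39 = 232/15 - 39 = -353/15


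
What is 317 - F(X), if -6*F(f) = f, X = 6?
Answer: 318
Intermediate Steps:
F(f) = -f/6
317 - F(X) = 317 - (-1)*6/6 = 317 - 1*(-1) = 317 + 1 = 318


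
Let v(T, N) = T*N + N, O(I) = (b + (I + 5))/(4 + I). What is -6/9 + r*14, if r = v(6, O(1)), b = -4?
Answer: 578/15 ≈ 38.533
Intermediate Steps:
O(I) = (1 + I)/(4 + I) (O(I) = (-4 + (I + 5))/(4 + I) = (-4 + (5 + I))/(4 + I) = (1 + I)/(4 + I))
v(T, N) = N + N*T (v(T, N) = N*T + N = N + N*T)
r = 14/5 (r = ((1 + 1)/(4 + 1))*(1 + 6) = (2/5)*7 = ((⅕)*2)*7 = (⅖)*7 = 14/5 ≈ 2.8000)
-6/9 + r*14 = -6/9 + (14/5)*14 = -6*⅑ + 196/5 = -⅔ + 196/5 = 578/15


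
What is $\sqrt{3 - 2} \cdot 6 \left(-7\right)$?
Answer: $-42$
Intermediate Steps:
$\sqrt{3 - 2} \cdot 6 \left(-7\right) = \sqrt{1} \cdot 6 \left(-7\right) = 1 \cdot 6 \left(-7\right) = 6 \left(-7\right) = -42$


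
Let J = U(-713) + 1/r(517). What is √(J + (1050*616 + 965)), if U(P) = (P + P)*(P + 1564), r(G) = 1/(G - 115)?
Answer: I*√565359 ≈ 751.9*I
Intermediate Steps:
r(G) = 1/(-115 + G)
U(P) = 2*P*(1564 + P) (U(P) = (2*P)*(1564 + P) = 2*P*(1564 + P))
J = -1213124 (J = 2*(-713)*(1564 - 713) + 1/(1/(-115 + 517)) = 2*(-713)*851 + 1/(1/402) = -1213526 + 1/(1/402) = -1213526 + 402 = -1213124)
√(J + (1050*616 + 965)) = √(-1213124 + (1050*616 + 965)) = √(-1213124 + (646800 + 965)) = √(-1213124 + 647765) = √(-565359) = I*√565359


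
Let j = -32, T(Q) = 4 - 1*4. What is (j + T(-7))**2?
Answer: 1024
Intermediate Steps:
T(Q) = 0 (T(Q) = 4 - 4 = 0)
(j + T(-7))**2 = (-32 + 0)**2 = (-32)**2 = 1024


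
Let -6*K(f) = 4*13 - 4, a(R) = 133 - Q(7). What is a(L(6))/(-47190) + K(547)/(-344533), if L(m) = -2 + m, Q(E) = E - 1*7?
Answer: -45445369/16258512270 ≈ -0.0027952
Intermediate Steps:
Q(E) = -7 + E (Q(E) = E - 7 = -7 + E)
a(R) = 133 (a(R) = 133 - (-7 + 7) = 133 - 1*0 = 133 + 0 = 133)
K(f) = -8 (K(f) = -(4*13 - 4)/6 = -(52 - 4)/6 = -⅙*48 = -8)
a(L(6))/(-47190) + K(547)/(-344533) = 133/(-47190) - 8/(-344533) = 133*(-1/47190) - 8*(-1/344533) = -133/47190 + 8/344533 = -45445369/16258512270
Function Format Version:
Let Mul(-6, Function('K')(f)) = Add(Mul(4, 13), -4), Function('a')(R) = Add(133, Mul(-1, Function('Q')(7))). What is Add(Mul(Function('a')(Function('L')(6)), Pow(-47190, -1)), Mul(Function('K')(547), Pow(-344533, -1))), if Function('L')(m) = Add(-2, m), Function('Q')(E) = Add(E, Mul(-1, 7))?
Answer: Rational(-45445369, 16258512270) ≈ -0.0027952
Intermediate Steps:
Function('Q')(E) = Add(-7, E) (Function('Q')(E) = Add(E, -7) = Add(-7, E))
Function('a')(R) = 133 (Function('a')(R) = Add(133, Mul(-1, Add(-7, 7))) = Add(133, Mul(-1, 0)) = Add(133, 0) = 133)
Function('K')(f) = -8 (Function('K')(f) = Mul(Rational(-1, 6), Add(Mul(4, 13), -4)) = Mul(Rational(-1, 6), Add(52, -4)) = Mul(Rational(-1, 6), 48) = -8)
Add(Mul(Function('a')(Function('L')(6)), Pow(-47190, -1)), Mul(Function('K')(547), Pow(-344533, -1))) = Add(Mul(133, Pow(-47190, -1)), Mul(-8, Pow(-344533, -1))) = Add(Mul(133, Rational(-1, 47190)), Mul(-8, Rational(-1, 344533))) = Add(Rational(-133, 47190), Rational(8, 344533)) = Rational(-45445369, 16258512270)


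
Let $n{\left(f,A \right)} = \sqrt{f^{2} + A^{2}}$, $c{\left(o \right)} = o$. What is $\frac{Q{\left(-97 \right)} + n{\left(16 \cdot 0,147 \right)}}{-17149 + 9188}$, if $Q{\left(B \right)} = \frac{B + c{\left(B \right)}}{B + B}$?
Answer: $- \frac{148}{7961} \approx -0.018591$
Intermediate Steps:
$Q{\left(B \right)} = 1$ ($Q{\left(B \right)} = \frac{B + B}{B + B} = \frac{2 B}{2 B} = 2 B \frac{1}{2 B} = 1$)
$n{\left(f,A \right)} = \sqrt{A^{2} + f^{2}}$
$\frac{Q{\left(-97 \right)} + n{\left(16 \cdot 0,147 \right)}}{-17149 + 9188} = \frac{1 + \sqrt{147^{2} + \left(16 \cdot 0\right)^{2}}}{-17149 + 9188} = \frac{1 + \sqrt{21609 + 0^{2}}}{-7961} = \left(1 + \sqrt{21609 + 0}\right) \left(- \frac{1}{7961}\right) = \left(1 + \sqrt{21609}\right) \left(- \frac{1}{7961}\right) = \left(1 + 147\right) \left(- \frac{1}{7961}\right) = 148 \left(- \frac{1}{7961}\right) = - \frac{148}{7961}$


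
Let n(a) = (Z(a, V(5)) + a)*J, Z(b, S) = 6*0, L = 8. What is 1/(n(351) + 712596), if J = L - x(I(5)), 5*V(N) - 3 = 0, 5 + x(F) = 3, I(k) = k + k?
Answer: 1/716106 ≈ 1.3964e-6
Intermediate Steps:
I(k) = 2*k
x(F) = -2 (x(F) = -5 + 3 = -2)
V(N) = 3/5 (V(N) = 3/5 + (1/5)*0 = 3/5 + 0 = 3/5)
Z(b, S) = 0
J = 10 (J = 8 - 1*(-2) = 8 + 2 = 10)
n(a) = 10*a (n(a) = (0 + a)*10 = a*10 = 10*a)
1/(n(351) + 712596) = 1/(10*351 + 712596) = 1/(3510 + 712596) = 1/716106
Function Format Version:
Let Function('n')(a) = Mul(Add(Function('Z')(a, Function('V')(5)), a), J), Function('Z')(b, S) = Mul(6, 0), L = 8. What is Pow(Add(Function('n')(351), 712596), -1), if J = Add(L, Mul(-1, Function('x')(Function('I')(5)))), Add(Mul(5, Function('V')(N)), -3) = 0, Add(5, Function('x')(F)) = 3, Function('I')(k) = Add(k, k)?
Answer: Rational(1, 716106) ≈ 1.3964e-6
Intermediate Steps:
Function('I')(k) = Mul(2, k)
Function('x')(F) = -2 (Function('x')(F) = Add(-5, 3) = -2)
Function('V')(N) = Rational(3, 5) (Function('V')(N) = Add(Rational(3, 5), Mul(Rational(1, 5), 0)) = Add(Rational(3, 5), 0) = Rational(3, 5))
Function('Z')(b, S) = 0
J = 10 (J = Add(8, Mul(-1, -2)) = Add(8, 2) = 10)
Function('n')(a) = Mul(10, a) (Function('n')(a) = Mul(Add(0, a), 10) = Mul(a, 10) = Mul(10, a))
Pow(Add(Function('n')(351), 712596), -1) = Pow(Add(Mul(10, 351), 712596), -1) = Pow(Add(3510, 712596), -1) = Pow(716106, -1) = Rational(1, 716106)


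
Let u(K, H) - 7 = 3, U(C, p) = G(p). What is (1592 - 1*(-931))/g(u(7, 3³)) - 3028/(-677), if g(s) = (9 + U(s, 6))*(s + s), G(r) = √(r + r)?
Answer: 6517093/311420 - 841*√3/230 ≈ 14.594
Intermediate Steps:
G(r) = √2*√r (G(r) = √(2*r) = √2*√r)
U(C, p) = √2*√p
u(K, H) = 10 (u(K, H) = 7 + 3 = 10)
g(s) = 2*s*(9 + 2*√3) (g(s) = (9 + √2*√6)*(s + s) = (9 + 2*√3)*(2*s) = 2*s*(9 + 2*√3))
(1592 - 1*(-931))/g(u(7, 3³)) - 3028/(-677) = (1592 - 1*(-931))/((2*10*(9 + 2*√3))) - 3028/(-677) = (1592 + 931)/(180 + 40*√3) - 3028*(-1/677) = 2523/(180 + 40*√3) + 3028/677 = 3028/677 + 2523/(180 + 40*√3)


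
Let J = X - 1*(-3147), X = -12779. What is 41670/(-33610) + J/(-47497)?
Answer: -165546847/159637417 ≈ -1.0370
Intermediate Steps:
J = -9632 (J = -12779 - 1*(-3147) = -12779 + 3147 = -9632)
41670/(-33610) + J/(-47497) = 41670/(-33610) - 9632/(-47497) = 41670*(-1/33610) - 9632*(-1/47497) = -4167/3361 + 9632/47497 = -165546847/159637417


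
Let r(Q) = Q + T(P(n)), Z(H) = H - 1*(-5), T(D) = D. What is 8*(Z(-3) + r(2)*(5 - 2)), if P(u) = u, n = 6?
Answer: 208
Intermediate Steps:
Z(H) = 5 + H (Z(H) = H + 5 = 5 + H)
r(Q) = 6 + Q (r(Q) = Q + 6 = 6 + Q)
8*(Z(-3) + r(2)*(5 - 2)) = 8*((5 - 3) + (6 + 2)*(5 - 2)) = 8*(2 + 8*3) = 8*(2 + 24) = 8*26 = 208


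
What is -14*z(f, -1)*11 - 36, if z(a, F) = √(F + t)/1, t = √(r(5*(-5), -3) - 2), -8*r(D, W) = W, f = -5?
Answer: -36 - 77*√(-4 + I*√26) ≈ -121.76 - 176.27*I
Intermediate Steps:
r(D, W) = -W/8
t = I*√26/4 (t = √(-⅛*(-3) - 2) = √(3/8 - 2) = √(-13/8) = I*√26/4 ≈ 1.2748*I)
z(a, F) = √(F + I*√26/4) (z(a, F) = √(F + I*√26/4)/1 = √(F + I*√26/4)*1 = √(F + I*√26/4))
-14*z(f, -1)*11 - 36 = -14*√(4*(-1) + I*√26)/2*11 - 36 = -14*√(-4 + I*√26)/2*11 - 36 = -77*√(-4 + I*√26) - 36 = -36 - 77*√(-4 + I*√26)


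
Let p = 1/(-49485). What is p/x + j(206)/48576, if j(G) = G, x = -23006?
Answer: 19543428503/4608453331680 ≈ 0.0042408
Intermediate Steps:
p = -1/49485 ≈ -2.0208e-5
p/x + j(206)/48576 = -1/49485/(-23006) + 206/48576 = -1/49485*(-1/23006) + 206*(1/48576) = 1/1138451910 + 103/24288 = 19543428503/4608453331680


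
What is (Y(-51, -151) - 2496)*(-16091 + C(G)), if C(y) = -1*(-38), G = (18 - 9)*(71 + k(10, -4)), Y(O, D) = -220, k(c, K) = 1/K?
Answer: 43599948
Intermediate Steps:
G = 2547/4 (G = (18 - 9)*(71 + 1/(-4)) = 9*(71 - 1/4) = 9*(283/4) = 2547/4 ≈ 636.75)
C(y) = 38
(Y(-51, -151) - 2496)*(-16091 + C(G)) = (-220 - 2496)*(-16091 + 38) = -2716*(-16053) = 43599948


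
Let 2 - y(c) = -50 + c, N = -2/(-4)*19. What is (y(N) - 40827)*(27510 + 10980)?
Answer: -1569795405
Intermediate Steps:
N = 19/2 (N = -2*(-¼)*19 = (½)*19 = 19/2 ≈ 9.5000)
y(c) = 52 - c (y(c) = 2 - (-50 + c) = 2 + (50 - c) = 52 - c)
(y(N) - 40827)*(27510 + 10980) = ((52 - 1*19/2) - 40827)*(27510 + 10980) = ((52 - 19/2) - 40827)*38490 = (85/2 - 40827)*38490 = -81569/2*38490 = -1569795405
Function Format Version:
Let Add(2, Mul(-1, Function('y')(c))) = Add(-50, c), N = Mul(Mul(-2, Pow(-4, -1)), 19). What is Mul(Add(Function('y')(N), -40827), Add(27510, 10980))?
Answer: -1569795405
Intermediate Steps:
N = Rational(19, 2) (N = Mul(Mul(-2, Rational(-1, 4)), 19) = Mul(Rational(1, 2), 19) = Rational(19, 2) ≈ 9.5000)
Function('y')(c) = Add(52, Mul(-1, c)) (Function('y')(c) = Add(2, Mul(-1, Add(-50, c))) = Add(2, Add(50, Mul(-1, c))) = Add(52, Mul(-1, c)))
Mul(Add(Function('y')(N), -40827), Add(27510, 10980)) = Mul(Add(Add(52, Mul(-1, Rational(19, 2))), -40827), Add(27510, 10980)) = Mul(Add(Add(52, Rational(-19, 2)), -40827), 38490) = Mul(Add(Rational(85, 2), -40827), 38490) = Mul(Rational(-81569, 2), 38490) = -1569795405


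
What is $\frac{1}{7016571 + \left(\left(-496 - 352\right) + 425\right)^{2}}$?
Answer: $\frac{1}{7195500} \approx 1.3898 \cdot 10^{-7}$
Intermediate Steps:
$\frac{1}{7016571 + \left(\left(-496 - 352\right) + 425\right)^{2}} = \frac{1}{7016571 + \left(-848 + 425\right)^{2}} = \frac{1}{7016571 + \left(-423\right)^{2}} = \frac{1}{7016571 + 178929} = \frac{1}{7195500}$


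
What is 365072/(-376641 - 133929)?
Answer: -182536/255285 ≈ -0.71503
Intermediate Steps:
365072/(-376641 - 133929) = 365072/(-510570) = 365072*(-1/510570) = -182536/255285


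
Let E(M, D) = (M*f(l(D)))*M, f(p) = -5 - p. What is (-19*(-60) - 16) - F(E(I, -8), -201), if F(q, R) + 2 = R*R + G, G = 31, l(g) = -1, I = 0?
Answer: -39306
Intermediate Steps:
E(M, D) = -4*M**2 (E(M, D) = (M*(-5 - 1*(-1)))*M = (M*(-5 + 1))*M = (M*(-4))*M = (-4*M)*M = -4*M**2)
F(q, R) = 29 + R**2 (F(q, R) = -2 + (R*R + 31) = -2 + (R**2 + 31) = -2 + (31 + R**2) = 29 + R**2)
(-19*(-60) - 16) - F(E(I, -8), -201) = (-19*(-60) - 16) - (29 + (-201)**2) = (1140 - 16) - (29 + 40401) = 1124 - 1*40430 = 1124 - 40430 = -39306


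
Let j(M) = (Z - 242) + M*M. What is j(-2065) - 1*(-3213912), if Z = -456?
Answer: 7477439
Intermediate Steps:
j(M) = -698 + M² (j(M) = (-456 - 242) + M*M = -698 + M²)
j(-2065) - 1*(-3213912) = (-698 + (-2065)²) - 1*(-3213912) = (-698 + 4264225) + 3213912 = 4263527 + 3213912 = 7477439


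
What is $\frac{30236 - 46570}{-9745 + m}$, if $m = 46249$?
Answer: $- \frac{8167}{18252} \approx -0.44746$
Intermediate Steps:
$\frac{30236 - 46570}{-9745 + m} = \frac{30236 - 46570}{-9745 + 46249} = - \frac{16334}{36504} = \left(-16334\right) \frac{1}{36504} = - \frac{8167}{18252}$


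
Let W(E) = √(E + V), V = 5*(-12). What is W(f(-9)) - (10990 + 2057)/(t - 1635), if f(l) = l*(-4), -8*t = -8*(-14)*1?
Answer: 13047/1649 + 2*I*√6 ≈ 7.9121 + 4.899*I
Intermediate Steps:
t = -14 (t = -(-8*(-14))/8 = -14 ≈ -14.000)
f(l) = -4*l
V = -60
W(E) = √(-60 + E) (W(E) = √(E - 60) = √(-60 + E))
W(f(-9)) - (10990 + 2057)/(t - 1635) = √(-60 - 4*(-9)) - (10990 + 2057)/(-14 - 1635) = √(-60 + 36) - 13047/(-1649) = √(-24) - 13047*(-1)/1649 = 2*I*√6 - 1*(-13047/1649) = 2*I*√6 + 13047/1649 = 13047/1649 + 2*I*√6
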